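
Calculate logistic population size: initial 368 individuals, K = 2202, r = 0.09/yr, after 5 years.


(K - N0)/N0 = (2202 - 368)/368 = 1834/368 = 4.98370
r*t = 0.09 * 5 = 0.45; exp(-0.45) = 0.637628
4.98370 * 0.637628 = 3.17775
1 + 3.17775 = 4.17775
N = 2202 / 4.17775 = 527.078 ≈ 527

527


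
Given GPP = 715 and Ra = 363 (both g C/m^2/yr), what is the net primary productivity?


NPP = GPP - Ra = 715 - 363 = 352 g C/m^2/yr

352 g C/m^2/yr


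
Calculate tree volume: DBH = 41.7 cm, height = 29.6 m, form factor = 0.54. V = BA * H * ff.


(D/200)^2 = (41.7/200)^2 = 0.2085^2 = 0.04347225
BA = 3.141593 * 0.04347225 = 0.136572 m^2
V = 0.136572 * 29.6 * 0.54 = 2.18297 ≈ 2.183 m^3

2.183 m^3


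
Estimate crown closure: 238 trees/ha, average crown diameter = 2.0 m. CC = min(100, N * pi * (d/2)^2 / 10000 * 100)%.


(d/2)^2 = (2.0/2)^2 = 1^2 = 1
Crown area = 3.141593 * 1 = 3.14159 m^2
N * area / 10000 * 100 = 238 * 3.14159 / 10000 * 100 = 7.47698
CC = min(100, 7.47698) = 7.47698 ≈ 7.5%

7.5%


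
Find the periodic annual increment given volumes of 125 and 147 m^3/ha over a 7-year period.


PAI = (V2 - V1) / period = (147 - 125) / 7 = 22 / 7 = 3.1429 ≈ 3.14 m^3/ha/yr

3.14 m^3/ha/yr


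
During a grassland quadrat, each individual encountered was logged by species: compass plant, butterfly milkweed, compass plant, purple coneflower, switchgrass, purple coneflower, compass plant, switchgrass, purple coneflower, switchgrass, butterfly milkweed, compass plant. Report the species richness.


Total individuals logged = 12
Distinct species (count of individuals): compass plant (4), butterfly milkweed (2), purple coneflower (3), switchgrass (3)
Species richness = number of distinct species = 4

4


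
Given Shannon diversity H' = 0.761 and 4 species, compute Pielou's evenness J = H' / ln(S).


ln(4) = 1.38629
J = H' / ln(S) = 0.761 / 1.38629 = 0.548947 ≈ 0.5489

0.5489


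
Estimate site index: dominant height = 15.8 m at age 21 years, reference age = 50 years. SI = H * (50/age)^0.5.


50/21 = 2.38095
(2.38095)^0.5 = 1.54303
SI = 15.8 * 1.54303 = 24.3799 ≈ 24.4 m

24.4 m


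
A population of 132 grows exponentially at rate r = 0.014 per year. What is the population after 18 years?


r*t = 0.014 * 18 = 0.252
exp(0.252) = 1.28660
N = 132 * 1.28660 = 169.831 ≈ 170

170


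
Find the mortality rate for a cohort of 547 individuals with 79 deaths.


Mortality rate = 79 / 547 = 0.144424 ≈ 0.1444

0.1444


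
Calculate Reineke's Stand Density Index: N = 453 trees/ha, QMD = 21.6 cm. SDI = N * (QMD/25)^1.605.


QMD/25 = 21.6/25 = 0.864
(0.864)^1.605 = exp(1.605 * ln(0.864)) = exp(1.605 * (-0.146183)) = exp(-0.234624) = 0.790868
SDI = 453 * 0.790868 = 358.263 ≈ 358

358


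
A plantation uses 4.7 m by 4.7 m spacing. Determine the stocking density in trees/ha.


N = 10000 / 4.7^2 = 10000 / 22.09 = 452.694 ≈ 453 trees/ha

453 trees/ha


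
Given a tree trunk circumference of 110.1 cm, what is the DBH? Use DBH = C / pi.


DBH = C / pi = 110.1 / 3.141593 = 35.0459 ≈ 35.05 cm

35.05 cm


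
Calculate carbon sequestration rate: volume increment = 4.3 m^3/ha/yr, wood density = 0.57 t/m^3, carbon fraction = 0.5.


C = 4.3 * 0.57 * 0.5 = 1.2255 ≈ 1.23 t C/ha/yr

1.23 t C/ha/yr


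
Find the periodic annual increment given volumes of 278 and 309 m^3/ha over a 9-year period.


PAI = (V2 - V1) / period = (309 - 278) / 9 = 31 / 9 = 3.4444 ≈ 3.44 m^3/ha/yr

3.44 m^3/ha/yr


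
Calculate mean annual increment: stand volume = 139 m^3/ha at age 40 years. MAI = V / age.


MAI = 139 / 40 = 3.4750 ≈ 3.48 m^3/ha/yr

3.48 m^3/ha/yr


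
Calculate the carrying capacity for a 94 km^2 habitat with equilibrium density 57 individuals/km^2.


K = 57 * 94 = 5358 individuals

5358 individuals


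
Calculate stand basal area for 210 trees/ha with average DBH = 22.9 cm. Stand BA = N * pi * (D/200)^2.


(D/200)^2 = (22.9/200)^2 = 0.1145^2 = 0.01311025
Individual BA = 3.141593 * 0.01311025 = 0.0411871 m^2
Stand BA = 210 * 0.0411871 = 8.64929 ≈ 8.65 m^2/ha

8.65 m^2/ha


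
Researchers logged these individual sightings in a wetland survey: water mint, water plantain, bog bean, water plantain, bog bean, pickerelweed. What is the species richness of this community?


Total individuals logged = 6
Distinct species (count of individuals): water mint (1), water plantain (2), bog bean (2), pickerelweed (1)
Species richness = number of distinct species = 4

4


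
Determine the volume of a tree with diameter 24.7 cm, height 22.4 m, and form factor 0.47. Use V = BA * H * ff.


(D/200)^2 = (24.7/200)^2 = 0.1235^2 = 0.01525225
BA = 3.141593 * 0.01525225 = 0.0479164 m^2
V = 0.0479164 * 22.4 * 0.47 = 0.504464 ≈ 0.504 m^3

0.504 m^3


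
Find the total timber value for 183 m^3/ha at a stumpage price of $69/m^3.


Value = 183 * 69 = $12627/ha

$12627/ha


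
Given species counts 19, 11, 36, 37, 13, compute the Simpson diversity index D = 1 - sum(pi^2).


Total N = 19 + 11 + 36 + 37 + 13 = 116
Per-species terms:
  p = 19/116 = 0.163793; p^2 = 0.163793^2 = 0.026828
  p = 11/116 = 0.094828; p^2 = 0.094828^2 = 0.008992
  p = 36/116 = 0.310345; p^2 = 0.310345^2 = 0.096314
  p = 37/116 = 0.318966; p^2 = 0.318966^2 = 0.101739
  p = 13/116 = 0.112069; p^2 = 0.112069^2 = 0.012559
sum(p^2) = 0.026828 + 0.008992 + 0.096314 + 0.101739 + 0.012559 = 0.246432
D = 1 - 0.246432 = 0.753568 ≈ 0.7536

0.7536


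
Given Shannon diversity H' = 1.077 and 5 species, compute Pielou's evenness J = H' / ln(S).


ln(5) = 1.60944
J = H' / ln(S) = 1.077 / 1.60944 = 0.669177 ≈ 0.6692

0.6692


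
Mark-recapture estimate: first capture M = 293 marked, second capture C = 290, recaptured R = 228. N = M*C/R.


N = M * C / R = 293 * 290 / 228 = 84970 / 228 = 372.68 ≈ 373

373 individuals


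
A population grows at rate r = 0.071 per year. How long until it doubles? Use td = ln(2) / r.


td = ln(2) / 0.071 = 0.693147 / 0.071 = 9.76263 ≈ 9.8 years

9.8 years


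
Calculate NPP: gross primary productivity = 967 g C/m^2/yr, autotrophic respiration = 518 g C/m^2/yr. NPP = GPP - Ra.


NPP = GPP - Ra = 967 - 518 = 449 g C/m^2/yr

449 g C/m^2/yr


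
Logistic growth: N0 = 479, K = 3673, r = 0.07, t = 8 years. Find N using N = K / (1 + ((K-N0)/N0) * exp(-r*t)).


(K - N0)/N0 = (3673 - 479)/479 = 3194/479 = 6.66806
r*t = 0.07 * 8 = 0.56; exp(-0.56) = 0.571209
6.66806 * 0.571209 = 3.80886
1 + 3.80886 = 4.80886
N = 3673 / 4.80886 = 763.798 ≈ 764

764


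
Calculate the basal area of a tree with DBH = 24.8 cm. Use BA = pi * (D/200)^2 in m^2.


D/200 = 24.8/200 = 0.124 m
(D/200)^2 = 0.124^2 = 0.015376
BA = 3.141593 * 0.015376 = 0.0483051 ≈ 0.0483 m^2

0.0483 m^2


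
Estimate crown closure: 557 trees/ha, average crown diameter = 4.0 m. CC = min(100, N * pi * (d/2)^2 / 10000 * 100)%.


(d/2)^2 = (4.0/2)^2 = 2^2 = 4
Crown area = 3.141593 * 4 = 12.5664 m^2
N * area / 10000 * 100 = 557 * 12.5664 / 10000 * 100 = 69.9948
CC = min(100, 69.9948) = 69.9948 ≈ 70.0%

70.0%


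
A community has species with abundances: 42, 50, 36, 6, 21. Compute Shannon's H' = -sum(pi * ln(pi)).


Total N = 42 + 50 + 36 + 6 + 21 = 155
Per-species terms:
  p = 42/155 = 0.270968; ln(p) = -1.305755; p*ln(p) = 0.270968 * (-1.305755) = -0.353818
  p = 50/155 = 0.322581; ln(p) = -1.131401; p*ln(p) = 0.322581 * (-1.131401) = -0.364968
  p = 36/155 = 0.232258; ln(p) = -1.459906; p*ln(p) = 0.232258 * (-1.459906) = -0.339075
  p = 6/155 = 0.038710; ln(p) = -3.251657; p*ln(p) = 0.038710 * (-3.251657) = -0.125872
  p = 21/155 = 0.135484; ln(p) = -1.998902; p*ln(p) = 0.135484 * (-1.998902) = -0.270819
sum(p*ln(p)) = (-0.353818) + (-0.364968) + (-0.339075) + (-0.125872) + (-0.270819) = -1.454552
H' = -(-1.454552) = 1.454552 ≈ 1.4546

1.4546


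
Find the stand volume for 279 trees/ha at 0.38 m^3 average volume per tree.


V_stand = 279 * 0.38 = 106.02 ≈ 106.0 m^3/ha

106.0 m^3/ha


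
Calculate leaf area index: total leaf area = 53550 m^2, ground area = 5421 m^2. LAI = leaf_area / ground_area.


LAI = 53550 / 5421 = 9.8783 ≈ 9.88

9.88


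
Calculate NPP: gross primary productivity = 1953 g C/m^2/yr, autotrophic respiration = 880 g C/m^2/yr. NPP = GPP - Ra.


NPP = GPP - Ra = 1953 - 880 = 1073 g C/m^2/yr

1073 g C/m^2/yr


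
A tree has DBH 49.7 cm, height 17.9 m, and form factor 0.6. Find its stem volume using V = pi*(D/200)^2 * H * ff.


(D/200)^2 = (49.7/200)^2 = 0.2485^2 = 0.06175225
BA = 3.141593 * 0.06175225 = 0.194000 m^2
V = 0.194000 * 17.9 * 0.6 = 2.08356 ≈ 2.084 m^3

2.084 m^3


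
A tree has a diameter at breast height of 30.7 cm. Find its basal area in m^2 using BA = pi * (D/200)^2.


D/200 = 30.7/200 = 0.1535 m
(D/200)^2 = 0.1535^2 = 0.02356225
BA = 3.141593 * 0.02356225 = 0.0740230 ≈ 0.0740 m^2

0.0740 m^2


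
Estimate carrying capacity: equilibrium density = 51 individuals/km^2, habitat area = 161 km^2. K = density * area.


K = 51 * 161 = 8211 individuals

8211 individuals


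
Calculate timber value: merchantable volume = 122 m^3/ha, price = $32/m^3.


Value = 122 * 32 = $3904/ha

$3904/ha


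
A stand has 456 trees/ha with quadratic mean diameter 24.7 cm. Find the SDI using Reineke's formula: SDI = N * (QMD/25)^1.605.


QMD/25 = 24.7/25 = 0.988
(0.988)^1.605 = exp(1.605 * ln(0.988)) = exp(1.605 * (-0.0120726)) = exp(-0.0193765) = 0.980810
SDI = 456 * 0.980810 = 447.249 ≈ 447

447


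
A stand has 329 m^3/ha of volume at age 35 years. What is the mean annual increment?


MAI = 329 / 35 = 9.40 m^3/ha/yr

9.40 m^3/ha/yr


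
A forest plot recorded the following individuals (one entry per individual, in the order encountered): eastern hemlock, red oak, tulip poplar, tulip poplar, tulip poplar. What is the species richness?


Total individuals logged = 5
Distinct species (count of individuals): eastern hemlock (1), red oak (1), tulip poplar (3)
Species richness = number of distinct species = 3

3


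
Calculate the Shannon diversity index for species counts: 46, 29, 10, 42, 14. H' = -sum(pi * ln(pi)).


Total N = 46 + 29 + 10 + 42 + 14 = 141
Per-species terms:
  p = 46/141 = 0.326241; ln(p) = -1.120119; p*ln(p) = 0.326241 * (-1.120119) = -0.365429
  p = 29/141 = 0.205674; ln(p) = -1.581463; p*ln(p) = 0.205674 * (-1.581463) = -0.325266
  p = 10/141 = 0.070922; ln(p) = -2.646175; p*ln(p) = 0.070922 * (-2.646175) = -0.187672
  p = 42/141 = 0.297872; ln(p) = -1.211091; p*ln(p) = 0.297872 * (-1.211091) = -0.360750
  p = 14/141 = 0.099291; ln(p) = -2.309700; p*ln(p) = 0.099291 * (-2.309700) = -0.229332
sum(p*ln(p)) = (-0.365429) + (-0.325266) + (-0.187672) + (-0.360750) + (-0.229332) = -1.468449
H' = -(-1.468449) = 1.468449 ≈ 1.4684

1.4684


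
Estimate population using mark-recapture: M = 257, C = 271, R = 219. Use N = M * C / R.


N = M * C / R = 257 * 271 / 219 = 69647 / 219 = 318.02 ≈ 318

318 individuals


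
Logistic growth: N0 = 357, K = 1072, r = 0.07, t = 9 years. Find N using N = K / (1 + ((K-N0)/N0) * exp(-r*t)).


(K - N0)/N0 = (1072 - 357)/357 = 715/357 = 2.00280
r*t = 0.07 * 9 = 0.63; exp(-0.63) = 0.532592
2.00280 * 0.532592 = 1.06668
1 + 1.06668 = 2.06668
N = 1072 / 2.06668 = 518.706 ≈ 519

519


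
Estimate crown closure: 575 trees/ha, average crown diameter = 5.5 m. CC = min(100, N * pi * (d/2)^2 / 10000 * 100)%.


(d/2)^2 = (5.5/2)^2 = 2.75^2 = 7.5625
Crown area = 3.141593 * 7.5625 = 23.7583 m^2
N * area / 10000 * 100 = 575 * 23.7583 / 10000 * 100 = 136.610
CC = min(100, 136.610) = 100%

100%


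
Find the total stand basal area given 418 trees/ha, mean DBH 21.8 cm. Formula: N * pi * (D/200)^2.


(D/200)^2 = (21.8/200)^2 = 0.109^2 = 0.011881
Individual BA = 3.141593 * 0.011881 = 0.0373253 m^2
Stand BA = 418 * 0.0373253 = 15.6020 ≈ 15.60 m^2/ha

15.60 m^2/ha


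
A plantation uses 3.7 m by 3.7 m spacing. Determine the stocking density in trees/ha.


N = 10000 / 3.7^2 = 10000 / 13.69 = 730.460 ≈ 730 trees/ha

730 trees/ha


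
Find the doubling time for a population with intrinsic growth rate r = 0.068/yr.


td = ln(2) / 0.068 = 0.693147 / 0.068 = 10.1933 ≈ 10.2 years

10.2 years


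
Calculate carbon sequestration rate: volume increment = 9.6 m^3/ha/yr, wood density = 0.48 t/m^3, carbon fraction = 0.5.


C = 9.6 * 0.48 * 0.5 = 2.304 ≈ 2.30 t C/ha/yr

2.30 t C/ha/yr


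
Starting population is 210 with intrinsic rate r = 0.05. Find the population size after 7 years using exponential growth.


r*t = 0.05 * 7 = 0.35
exp(0.35) = 1.41907
N = 210 * 1.41907 = 298.005 ≈ 298

298


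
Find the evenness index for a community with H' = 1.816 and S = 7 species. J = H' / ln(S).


ln(7) = 1.94591
J = H' / ln(S) = 1.816 / 1.94591 = 0.933239 ≈ 0.9332

0.9332


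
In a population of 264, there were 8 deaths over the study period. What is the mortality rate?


Mortality rate = 8 / 264 = 0.030303 ≈ 0.0303

0.0303


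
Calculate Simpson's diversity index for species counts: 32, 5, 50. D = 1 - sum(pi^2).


Total N = 32 + 5 + 50 = 87
Per-species terms:
  p = 32/87 = 0.367816; p^2 = 0.367816^2 = 0.135289
  p = 5/87 = 0.057471; p^2 = 0.057471^2 = 0.003303
  p = 50/87 = 0.574713; p^2 = 0.574713^2 = 0.330295
sum(p^2) = 0.135289 + 0.003303 + 0.330295 = 0.468887
D = 1 - 0.468887 = 0.531113 ≈ 0.5311

0.5311


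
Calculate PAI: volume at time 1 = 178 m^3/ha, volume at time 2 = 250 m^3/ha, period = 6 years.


PAI = (V2 - V1) / period = (250 - 178) / 6 = 72 / 6 = 12.00 m^3/ha/yr

12.00 m^3/ha/yr


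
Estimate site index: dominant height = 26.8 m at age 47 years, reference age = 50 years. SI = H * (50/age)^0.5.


50/47 = 1.06383
(1.06383)^0.5 = 1.03142
SI = 26.8 * 1.03142 = 27.6421 ≈ 27.6 m

27.6 m


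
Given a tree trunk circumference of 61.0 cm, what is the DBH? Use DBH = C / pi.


DBH = C / pi = 61.0 / 3.141593 = 19.4169 ≈ 19.42 cm

19.42 cm


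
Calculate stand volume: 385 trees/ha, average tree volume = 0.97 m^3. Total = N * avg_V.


V_stand = 385 * 0.97 = 373.45 ≈ 373.5 m^3/ha

373.5 m^3/ha


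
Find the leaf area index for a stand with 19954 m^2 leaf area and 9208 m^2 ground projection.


LAI = 19954 / 9208 = 2.1670 ≈ 2.17

2.17


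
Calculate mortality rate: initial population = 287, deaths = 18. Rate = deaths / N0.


Mortality rate = 18 / 287 = 0.062718 ≈ 0.0627

0.0627


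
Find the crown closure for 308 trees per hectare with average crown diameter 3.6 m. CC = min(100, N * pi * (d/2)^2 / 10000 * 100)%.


(d/2)^2 = (3.6/2)^2 = 1.8^2 = 3.24
Crown area = 3.141593 * 3.24 = 10.1788 m^2
N * area / 10000 * 100 = 308 * 10.1788 / 10000 * 100 = 31.3507
CC = min(100, 31.3507) = 31.3507 ≈ 31.4%

31.4%


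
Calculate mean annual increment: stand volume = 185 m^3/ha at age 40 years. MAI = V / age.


MAI = 185 / 40 = 4.6250 ≈ 4.63 m^3/ha/yr

4.63 m^3/ha/yr


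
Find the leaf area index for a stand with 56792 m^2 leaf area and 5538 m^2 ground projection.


LAI = 56792 / 5538 = 10.25497 ≈ 10.25

10.25


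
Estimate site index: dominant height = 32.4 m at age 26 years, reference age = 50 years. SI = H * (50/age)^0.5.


50/26 = 1.92308
(1.92308)^0.5 = 1.38675
SI = 32.4 * 1.38675 = 44.9307 ≈ 44.9 m

44.9 m


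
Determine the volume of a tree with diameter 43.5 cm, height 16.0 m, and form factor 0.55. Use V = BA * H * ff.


(D/200)^2 = (43.5/200)^2 = 0.2175^2 = 0.04730625
BA = 3.141593 * 0.04730625 = 0.148617 m^2
V = 0.148617 * 16.0 * 0.55 = 1.30783 ≈ 1.308 m^3

1.308 m^3


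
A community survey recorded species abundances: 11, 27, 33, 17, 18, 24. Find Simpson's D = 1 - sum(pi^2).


Total N = 11 + 27 + 33 + 17 + 18 + 24 = 130
Per-species terms:
  p = 11/130 = 0.084615; p^2 = 0.084615^2 = 0.007160
  p = 27/130 = 0.207692; p^2 = 0.207692^2 = 0.043136
  p = 33/130 = 0.253846; p^2 = 0.253846^2 = 0.064438
  p = 17/130 = 0.130769; p^2 = 0.130769^2 = 0.017101
  p = 18/130 = 0.138462; p^2 = 0.138462^2 = 0.019172
  p = 24/130 = 0.184615; p^2 = 0.184615^2 = 0.034083
sum(p^2) = 0.007160 + 0.043136 + 0.064438 + 0.017101 + 0.019172 + 0.034083 = 0.185090
D = 1 - 0.185090 = 0.814910 ≈ 0.8149

0.8149


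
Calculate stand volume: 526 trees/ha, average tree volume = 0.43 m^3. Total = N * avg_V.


V_stand = 526 * 0.43 = 226.18 ≈ 226.2 m^3/ha

226.2 m^3/ha


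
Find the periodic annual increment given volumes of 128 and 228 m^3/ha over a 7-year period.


PAI = (V2 - V1) / period = (228 - 128) / 7 = 100 / 7 = 14.2857 ≈ 14.29 m^3/ha/yr

14.29 m^3/ha/yr


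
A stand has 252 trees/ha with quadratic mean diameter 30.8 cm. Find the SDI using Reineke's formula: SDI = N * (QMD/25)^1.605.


QMD/25 = 30.8/25 = 1.232
(1.232)^1.605 = exp(1.605 * ln(1.232)) = exp(1.605 * 0.208639) = exp(0.334866) = 1.39775
SDI = 252 * 1.39775 = 352.233 ≈ 352

352


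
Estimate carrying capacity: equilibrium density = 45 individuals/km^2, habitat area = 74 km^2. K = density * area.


K = 45 * 74 = 3330 individuals

3330 individuals


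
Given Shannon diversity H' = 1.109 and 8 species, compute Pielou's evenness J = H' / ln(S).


ln(8) = 2.07944
J = H' / ln(S) = 1.109 / 2.07944 = 0.533317 ≈ 0.5333

0.5333


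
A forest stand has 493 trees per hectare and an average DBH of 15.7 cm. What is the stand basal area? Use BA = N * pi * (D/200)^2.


(D/200)^2 = (15.7/200)^2 = 0.0785^2 = 0.00616225
Individual BA = 3.141593 * 0.00616225 = 0.0193593 m^2
Stand BA = 493 * 0.0193593 = 9.54413 ≈ 9.54 m^2/ha

9.54 m^2/ha


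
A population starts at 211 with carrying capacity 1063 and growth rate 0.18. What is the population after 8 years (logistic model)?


(K - N0)/N0 = (1063 - 211)/211 = 852/211 = 4.03791
r*t = 0.18 * 8 = 1.44; exp(-1.44) = 0.236928
4.03791 * 0.236928 = 0.956694
1 + 0.956694 = 1.95669
N = 1063 / 1.95669 = 543.264 ≈ 543

543


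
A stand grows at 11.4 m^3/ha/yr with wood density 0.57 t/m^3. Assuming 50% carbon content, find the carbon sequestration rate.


C = 11.4 * 0.57 * 0.5 = 3.249 ≈ 3.25 t C/ha/yr

3.25 t C/ha/yr


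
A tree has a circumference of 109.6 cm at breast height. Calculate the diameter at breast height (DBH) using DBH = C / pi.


DBH = C / pi = 109.6 / 3.141593 = 34.8868 ≈ 34.89 cm

34.89 cm


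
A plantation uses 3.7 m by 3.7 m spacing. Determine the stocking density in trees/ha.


N = 10000 / 3.7^2 = 10000 / 13.69 = 730.460 ≈ 730 trees/ha

730 trees/ha


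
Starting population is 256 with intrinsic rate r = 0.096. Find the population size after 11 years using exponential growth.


r*t = 0.096 * 11 = 1.056
exp(1.056) = 2.87485
N = 256 * 2.87485 = 735.962 ≈ 736

736


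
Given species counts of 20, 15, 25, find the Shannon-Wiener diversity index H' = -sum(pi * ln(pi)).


Total N = 20 + 15 + 25 = 60
Per-species terms:
  p = 20/60 = 0.333333; ln(p) = -1.098613; p*ln(p) = 0.333333 * (-1.098613) = -0.366204
  p = 15/60 = 0.250000; ln(p) = -1.386294; p*ln(p) = 0.250000 * (-1.386294) = -0.346574
  p = 25/60 = 0.416667; ln(p) = -0.875468; p*ln(p) = 0.416667 * (-0.875468) = -0.364779
sum(p*ln(p)) = (-0.366204) + (-0.346574) + (-0.364779) = -1.077557
H' = -(-1.077557) = 1.077557 ≈ 1.0776

1.0776


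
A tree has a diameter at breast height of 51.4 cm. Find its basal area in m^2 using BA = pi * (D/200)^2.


D/200 = 51.4/200 = 0.257 m
(D/200)^2 = 0.257^2 = 0.066049
BA = 3.141593 * 0.066049 = 0.207499 ≈ 0.2075 m^2

0.2075 m^2


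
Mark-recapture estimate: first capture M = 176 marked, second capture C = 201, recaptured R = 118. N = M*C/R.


N = M * C / R = 176 * 201 / 118 = 35376 / 118 = 299.80 ≈ 300

300 individuals


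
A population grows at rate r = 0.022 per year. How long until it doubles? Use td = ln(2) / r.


td = ln(2) / 0.022 = 0.693147 / 0.022 = 31.5067 ≈ 31.5 years

31.5 years


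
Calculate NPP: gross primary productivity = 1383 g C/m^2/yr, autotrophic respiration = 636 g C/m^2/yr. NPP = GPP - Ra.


NPP = GPP - Ra = 1383 - 636 = 747 g C/m^2/yr

747 g C/m^2/yr


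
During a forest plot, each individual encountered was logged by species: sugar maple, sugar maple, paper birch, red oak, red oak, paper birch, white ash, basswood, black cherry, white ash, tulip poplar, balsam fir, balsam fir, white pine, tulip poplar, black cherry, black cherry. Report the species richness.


Total individuals logged = 17
Distinct species (count of individuals): sugar maple (2), paper birch (2), red oak (2), white ash (2), basswood (1), black cherry (3), tulip poplar (2), balsam fir (2), white pine (1)
Species richness = number of distinct species = 9

9


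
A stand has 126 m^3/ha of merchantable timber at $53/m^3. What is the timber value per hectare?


Value = 126 * 53 = $6678/ha

$6678/ha


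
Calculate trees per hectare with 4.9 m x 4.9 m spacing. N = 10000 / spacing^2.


N = 10000 / 4.9^2 = 10000 / 24.01 = 416.493 ≈ 416 trees/ha

416 trees/ha


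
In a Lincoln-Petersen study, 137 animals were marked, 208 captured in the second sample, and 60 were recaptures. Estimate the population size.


N = M * C / R = 137 * 208 / 60 = 28496 / 60 = 474.93 ≈ 475

475 individuals


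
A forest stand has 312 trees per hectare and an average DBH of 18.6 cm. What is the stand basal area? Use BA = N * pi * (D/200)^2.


(D/200)^2 = (18.6/200)^2 = 0.093^2 = 0.008649
Individual BA = 3.141593 * 0.008649 = 0.0271716 m^2
Stand BA = 312 * 0.0271716 = 8.47754 ≈ 8.48 m^2/ha

8.48 m^2/ha


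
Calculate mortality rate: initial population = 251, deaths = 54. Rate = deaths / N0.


Mortality rate = 54 / 251 = 0.215139 ≈ 0.2151

0.2151


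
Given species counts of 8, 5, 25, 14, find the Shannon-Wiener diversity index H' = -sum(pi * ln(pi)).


Total N = 8 + 5 + 25 + 14 = 52
Per-species terms:
  p = 8/52 = 0.153846; ln(p) = -1.871803; p*ln(p) = 0.153846 * (-1.871803) = -0.287969
  p = 5/52 = 0.096154; ln(p) = -2.341804; p*ln(p) = 0.096154 * (-2.341804) = -0.225174
  p = 25/52 = 0.480769; ln(p) = -0.732368; p*ln(p) = 0.480769 * (-0.732368) = -0.352100
  p = 14/52 = 0.269231; ln(p) = -1.312186; p*ln(p) = 0.269231 * (-1.312186) = -0.353281
sum(p*ln(p)) = (-0.287969) + (-0.225174) + (-0.352100) + (-0.353281) = -1.218524
H' = -(-1.218524) = 1.218524 ≈ 1.2185

1.2185


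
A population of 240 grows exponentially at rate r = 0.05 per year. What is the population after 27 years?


r*t = 0.05 * 27 = 1.35
exp(1.35) = 3.85743
N = 240 * 3.85743 = 925.783 ≈ 926

926


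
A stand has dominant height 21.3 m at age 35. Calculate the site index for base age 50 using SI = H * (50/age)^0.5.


50/35 = 1.42857
(1.42857)^0.5 = 1.19523
SI = 21.3 * 1.19523 = 25.4584 ≈ 25.5 m

25.5 m


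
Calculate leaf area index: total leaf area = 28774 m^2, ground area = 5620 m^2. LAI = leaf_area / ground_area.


LAI = 28774 / 5620 = 5.1199 ≈ 5.12

5.12


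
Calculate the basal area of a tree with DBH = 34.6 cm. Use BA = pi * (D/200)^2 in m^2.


D/200 = 34.6/200 = 0.173 m
(D/200)^2 = 0.173^2 = 0.029929
BA = 3.141593 * 0.029929 = 0.0940247 ≈ 0.0940 m^2

0.0940 m^2


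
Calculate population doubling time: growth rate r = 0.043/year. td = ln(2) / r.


td = ln(2) / 0.043 = 0.693147 / 0.043 = 16.1197 ≈ 16.1 years

16.1 years


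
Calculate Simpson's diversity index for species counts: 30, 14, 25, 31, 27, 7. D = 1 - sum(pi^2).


Total N = 30 + 14 + 25 + 31 + 27 + 7 = 134
Per-species terms:
  p = 30/134 = 0.223881; p^2 = 0.223881^2 = 0.050123
  p = 14/134 = 0.104478; p^2 = 0.104478^2 = 0.010916
  p = 25/134 = 0.186567; p^2 = 0.186567^2 = 0.034807
  p = 31/134 = 0.231343; p^2 = 0.231343^2 = 0.053520
  p = 27/134 = 0.201493; p^2 = 0.201493^2 = 0.040599
  p = 7/134 = 0.052239; p^2 = 0.052239^2 = 0.002729
sum(p^2) = 0.050123 + 0.010916 + 0.034807 + 0.053520 + 0.040599 + 0.002729 = 0.192694
D = 1 - 0.192694 = 0.807306 ≈ 0.8073

0.8073


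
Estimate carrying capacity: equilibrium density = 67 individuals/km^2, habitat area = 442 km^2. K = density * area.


K = 67 * 442 = 29614 individuals

29614 individuals


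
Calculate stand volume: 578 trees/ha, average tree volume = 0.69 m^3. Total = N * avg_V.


V_stand = 578 * 0.69 = 398.82 ≈ 398.8 m^3/ha

398.8 m^3/ha


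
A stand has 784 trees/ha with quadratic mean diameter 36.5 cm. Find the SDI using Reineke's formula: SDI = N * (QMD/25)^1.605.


QMD/25 = 36.5/25 = 1.46
(1.46)^1.605 = exp(1.605 * ln(1.46)) = exp(1.605 * 0.378436) = exp(0.607390) = 1.83563
SDI = 784 * 1.83563 = 1439.13 ≈ 1439

1439


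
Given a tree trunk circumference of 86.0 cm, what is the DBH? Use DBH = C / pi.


DBH = C / pi = 86.0 / 3.141593 = 27.3746 ≈ 27.37 cm

27.37 cm


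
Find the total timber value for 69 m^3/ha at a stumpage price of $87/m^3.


Value = 69 * 87 = $6003/ha

$6003/ha


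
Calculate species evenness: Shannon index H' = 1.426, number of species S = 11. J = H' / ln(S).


ln(11) = 2.39790
J = H' / ln(S) = 1.426 / 2.39790 = 0.594687 ≈ 0.5947

0.5947


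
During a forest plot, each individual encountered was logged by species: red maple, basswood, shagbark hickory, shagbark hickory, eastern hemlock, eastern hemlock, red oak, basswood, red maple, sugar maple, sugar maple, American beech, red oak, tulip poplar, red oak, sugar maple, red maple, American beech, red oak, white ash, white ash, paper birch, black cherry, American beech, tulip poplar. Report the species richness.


Total individuals logged = 25
Distinct species (count of individuals): red maple (3), basswood (2), shagbark hickory (2), eastern hemlock (2), red oak (4), sugar maple (3), American beech (3), tulip poplar (2), white ash (2), paper birch (1), black cherry (1)
Species richness = number of distinct species = 11

11


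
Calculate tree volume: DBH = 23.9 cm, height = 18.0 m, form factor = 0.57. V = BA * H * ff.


(D/200)^2 = (23.9/200)^2 = 0.1195^2 = 0.01428025
BA = 3.141593 * 0.01428025 = 0.0448627 m^2
V = 0.0448627 * 18.0 * 0.57 = 0.460291 ≈ 0.460 m^3

0.460 m^3


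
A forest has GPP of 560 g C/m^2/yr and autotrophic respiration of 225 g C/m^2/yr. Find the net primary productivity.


NPP = GPP - Ra = 560 - 225 = 335 g C/m^2/yr

335 g C/m^2/yr


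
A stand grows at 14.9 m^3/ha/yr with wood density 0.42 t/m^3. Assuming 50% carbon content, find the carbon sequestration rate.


C = 14.9 * 0.42 * 0.5 = 3.129 ≈ 3.13 t C/ha/yr

3.13 t C/ha/yr


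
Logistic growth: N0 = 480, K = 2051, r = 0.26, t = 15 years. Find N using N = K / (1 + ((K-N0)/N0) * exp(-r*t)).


(K - N0)/N0 = (2051 - 480)/480 = 1571/480 = 3.27292
r*t = 0.26 * 15 = 3.9; exp(-3.9) = 0.0202419
3.27292 * 0.0202419 = 0.0662501
1 + 0.0662501 = 1.06625
N = 2051 / 1.06625 = 1923.56 ≈ 1924

1924


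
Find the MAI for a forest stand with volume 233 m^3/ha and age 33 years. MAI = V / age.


MAI = 233 / 33 = 7.0606 ≈ 7.06 m^3/ha/yr

7.06 m^3/ha/yr


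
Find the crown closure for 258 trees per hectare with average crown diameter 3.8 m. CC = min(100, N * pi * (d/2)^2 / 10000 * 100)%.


(d/2)^2 = (3.8/2)^2 = 1.9^2 = 3.61
Crown area = 3.141593 * 3.61 = 11.3412 m^2
N * area / 10000 * 100 = 258 * 11.3412 / 10000 * 100 = 29.2603
CC = min(100, 29.2603) = 29.2603 ≈ 29.3%

29.3%


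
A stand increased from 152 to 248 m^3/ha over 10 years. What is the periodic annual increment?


PAI = (V2 - V1) / period = (248 - 152) / 10 = 96 / 10 = 9.60 m^3/ha/yr

9.60 m^3/ha/yr


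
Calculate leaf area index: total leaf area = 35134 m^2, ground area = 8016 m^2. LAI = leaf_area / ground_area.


LAI = 35134 / 8016 = 4.3830 ≈ 4.38

4.38


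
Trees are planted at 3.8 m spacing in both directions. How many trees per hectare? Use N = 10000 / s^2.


N = 10000 / 3.8^2 = 10000 / 14.44 = 692.521 ≈ 693 trees/ha

693 trees/ha


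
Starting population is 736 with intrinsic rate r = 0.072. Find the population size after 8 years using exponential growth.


r*t = 0.072 * 8 = 0.576
exp(0.576) = 1.77891
N = 736 * 1.77891 = 1309.28 ≈ 1309

1309


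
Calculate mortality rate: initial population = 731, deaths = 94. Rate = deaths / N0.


Mortality rate = 94 / 731 = 0.128591 ≈ 0.1286

0.1286


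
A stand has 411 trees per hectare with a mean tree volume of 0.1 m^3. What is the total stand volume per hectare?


V_stand = 411 * 0.1 = 41.1 m^3/ha

41.1 m^3/ha


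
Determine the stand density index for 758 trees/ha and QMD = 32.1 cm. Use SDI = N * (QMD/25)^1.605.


QMD/25 = 32.1/25 = 1.284
(1.284)^1.605 = exp(1.605 * ln(1.284)) = exp(1.605 * 0.249980) = exp(0.401218) = 1.49364
SDI = 758 * 1.49364 = 1132.18 ≈ 1132

1132


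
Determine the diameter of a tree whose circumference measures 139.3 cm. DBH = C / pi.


DBH = C / pi = 139.3 / 3.141593 = 44.3406 ≈ 44.34 cm

44.34 cm


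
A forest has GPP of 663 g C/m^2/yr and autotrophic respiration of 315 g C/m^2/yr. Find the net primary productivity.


NPP = GPP - Ra = 663 - 315 = 348 g C/m^2/yr

348 g C/m^2/yr


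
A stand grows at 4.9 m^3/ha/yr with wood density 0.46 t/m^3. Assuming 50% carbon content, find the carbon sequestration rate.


C = 4.9 * 0.46 * 0.5 = 1.127 ≈ 1.13 t C/ha/yr

1.13 t C/ha/yr


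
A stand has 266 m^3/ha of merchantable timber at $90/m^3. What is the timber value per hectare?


Value = 266 * 90 = $23940/ha

$23940/ha


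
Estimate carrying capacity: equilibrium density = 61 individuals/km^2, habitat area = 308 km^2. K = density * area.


K = 61 * 308 = 18788 individuals

18788 individuals


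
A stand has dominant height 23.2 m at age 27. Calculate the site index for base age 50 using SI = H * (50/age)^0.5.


50/27 = 1.85185
(1.85185)^0.5 = 1.36083
SI = 23.2 * 1.36083 = 31.5713 ≈ 31.6 m

31.6 m


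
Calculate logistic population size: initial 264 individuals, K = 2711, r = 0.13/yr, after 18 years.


(K - N0)/N0 = (2711 - 264)/264 = 2447/264 = 9.26894
r*t = 0.13 * 18 = 2.34; exp(-2.34) = 0.0963276
9.26894 * 0.0963276 = 0.892855
1 + 0.892855 = 1.89286
N = 2711 / 1.89286 = 1432.22 ≈ 1432

1432


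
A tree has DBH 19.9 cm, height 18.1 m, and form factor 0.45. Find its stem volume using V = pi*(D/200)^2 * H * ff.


(D/200)^2 = (19.9/200)^2 = 0.0995^2 = 0.00990025
BA = 3.141593 * 0.00990025 = 0.0311026 m^2
V = 0.0311026 * 18.1 * 0.45 = 0.253331 ≈ 0.253 m^3

0.253 m^3


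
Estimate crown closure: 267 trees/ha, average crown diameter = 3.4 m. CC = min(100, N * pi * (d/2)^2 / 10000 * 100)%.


(d/2)^2 = (3.4/2)^2 = 1.7^2 = 2.89
Crown area = 3.141593 * 2.89 = 9.07920 m^2
N * area / 10000 * 100 = 267 * 9.07920 / 10000 * 100 = 24.2415
CC = min(100, 24.2415) = 24.2415 ≈ 24.2%

24.2%


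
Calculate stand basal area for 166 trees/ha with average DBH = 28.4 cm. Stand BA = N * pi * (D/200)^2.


(D/200)^2 = (28.4/200)^2 = 0.142^2 = 0.020164
Individual BA = 3.141593 * 0.020164 = 0.0633471 m^2
Stand BA = 166 * 0.0633471 = 10.5156 ≈ 10.52 m^2/ha

10.52 m^2/ha


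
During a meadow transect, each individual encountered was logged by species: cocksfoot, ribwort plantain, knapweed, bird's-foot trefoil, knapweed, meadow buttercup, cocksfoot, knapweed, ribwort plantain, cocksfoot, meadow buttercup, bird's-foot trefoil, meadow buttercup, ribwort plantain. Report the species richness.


Total individuals logged = 14
Distinct species (count of individuals): cocksfoot (3), ribwort plantain (3), knapweed (3), bird's-foot trefoil (2), meadow buttercup (3)
Species richness = number of distinct species = 5

5


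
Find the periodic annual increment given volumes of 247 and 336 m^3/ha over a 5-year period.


PAI = (V2 - V1) / period = (336 - 247) / 5 = 89 / 5 = 17.80 m^3/ha/yr

17.80 m^3/ha/yr


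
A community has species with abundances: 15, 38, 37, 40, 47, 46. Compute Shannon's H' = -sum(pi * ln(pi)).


Total N = 15 + 38 + 37 + 40 + 47 + 46 = 223
Per-species terms:
  p = 15/223 = 0.067265; ln(p) = -2.699115; p*ln(p) = 0.067265 * (-2.699115) = -0.181556
  p = 38/223 = 0.170404; ln(p) = -1.769583; p*ln(p) = 0.170404 * (-1.769583) = -0.301544
  p = 37/223 = 0.165919; ln(p) = -1.796256; p*ln(p) = 0.165919 * (-1.796256) = -0.298033
  p = 40/223 = 0.179372; ln(p) = -1.718293; p*ln(p) = 0.179372 * (-1.718293) = -0.308214
  p = 47/223 = 0.210762; ln(p) = -1.557026; p*ln(p) = 0.210762 * (-1.557026) = -0.328162
  p = 46/223 = 0.206278; ln(p) = -1.578531; p*ln(p) = 0.206278 * (-1.578531) = -0.325616
sum(p*ln(p)) = (-0.181556) + (-0.301544) + (-0.298033) + (-0.308214) + (-0.328162) + (-0.325616) = -1.743125
H' = -(-1.743125) = 1.743125 ≈ 1.7431

1.7431


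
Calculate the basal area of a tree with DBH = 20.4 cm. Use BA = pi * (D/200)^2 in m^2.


D/200 = 20.4/200 = 0.102 m
(D/200)^2 = 0.102^2 = 0.010404
BA = 3.141593 * 0.010404 = 0.0326851 ≈ 0.0327 m^2

0.0327 m^2


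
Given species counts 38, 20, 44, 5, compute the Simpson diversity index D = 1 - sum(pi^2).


Total N = 38 + 20 + 44 + 5 = 107
Per-species terms:
  p = 38/107 = 0.355140; p^2 = 0.355140^2 = 0.126124
  p = 20/107 = 0.186916; p^2 = 0.186916^2 = 0.034938
  p = 44/107 = 0.411215; p^2 = 0.411215^2 = 0.169098
  p = 5/107 = 0.046729; p^2 = 0.046729^2 = 0.002184
sum(p^2) = 0.126124 + 0.034938 + 0.169098 + 0.002184 = 0.332344
D = 1 - 0.332344 = 0.667656 ≈ 0.6677

0.6677


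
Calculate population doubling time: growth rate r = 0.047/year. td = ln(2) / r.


td = ln(2) / 0.047 = 0.693147 / 0.047 = 14.7478 ≈ 14.7 years

14.7 years


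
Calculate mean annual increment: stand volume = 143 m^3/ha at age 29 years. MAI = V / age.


MAI = 143 / 29 = 4.9310 ≈ 4.93 m^3/ha/yr

4.93 m^3/ha/yr


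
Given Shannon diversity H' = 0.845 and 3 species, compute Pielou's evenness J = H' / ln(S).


ln(3) = 1.09861
J = H' / ln(S) = 0.845 / 1.09861 = 0.769154 ≈ 0.7692

0.7692


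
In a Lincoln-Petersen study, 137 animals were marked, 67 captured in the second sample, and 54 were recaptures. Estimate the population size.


N = M * C / R = 137 * 67 / 54 = 9179 / 54 = 169.98 ≈ 170

170 individuals


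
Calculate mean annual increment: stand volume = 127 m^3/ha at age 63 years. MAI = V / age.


MAI = 127 / 63 = 2.0159 ≈ 2.02 m^3/ha/yr

2.02 m^3/ha/yr


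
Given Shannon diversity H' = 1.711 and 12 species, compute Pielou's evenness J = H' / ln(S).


ln(12) = 2.48491
J = H' / ln(S) = 1.711 / 2.48491 = 0.688556 ≈ 0.6886

0.6886


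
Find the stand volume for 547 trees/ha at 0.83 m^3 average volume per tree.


V_stand = 547 * 0.83 = 454.01 ≈ 454.0 m^3/ha

454.0 m^3/ha


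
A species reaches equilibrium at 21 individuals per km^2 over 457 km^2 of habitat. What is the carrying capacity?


K = 21 * 457 = 9597 individuals

9597 individuals


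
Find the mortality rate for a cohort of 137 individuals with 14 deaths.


Mortality rate = 14 / 137 = 0.102190 ≈ 0.1022

0.1022


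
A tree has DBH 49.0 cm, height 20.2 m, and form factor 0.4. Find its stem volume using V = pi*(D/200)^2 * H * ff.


(D/200)^2 = (49.0/200)^2 = 0.245^2 = 0.060025
BA = 3.141593 * 0.060025 = 0.188574 m^2
V = 0.188574 * 20.2 * 0.4 = 1.52368 ≈ 1.524 m^3

1.524 m^3


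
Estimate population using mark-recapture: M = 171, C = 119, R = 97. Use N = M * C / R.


N = M * C / R = 171 * 119 / 97 = 20349 / 97 = 209.78 ≈ 210

210 individuals


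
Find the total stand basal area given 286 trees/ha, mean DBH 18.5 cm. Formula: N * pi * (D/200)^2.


(D/200)^2 = (18.5/200)^2 = 0.0925^2 = 0.00855625
Individual BA = 3.141593 * 0.00855625 = 0.0268803 m^2
Stand BA = 286 * 0.0268803 = 7.68777 ≈ 7.69 m^2/ha

7.69 m^2/ha


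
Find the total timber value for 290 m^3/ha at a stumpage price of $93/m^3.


Value = 290 * 93 = $26970/ha

$26970/ha


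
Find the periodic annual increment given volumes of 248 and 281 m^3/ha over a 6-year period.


PAI = (V2 - V1) / period = (281 - 248) / 6 = 33 / 6 = 5.50 m^3/ha/yr

5.50 m^3/ha/yr


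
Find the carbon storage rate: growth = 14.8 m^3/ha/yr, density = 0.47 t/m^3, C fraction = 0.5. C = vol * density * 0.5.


C = 14.8 * 0.47 * 0.5 = 3.478 ≈ 3.48 t C/ha/yr

3.48 t C/ha/yr


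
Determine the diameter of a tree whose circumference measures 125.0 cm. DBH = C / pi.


DBH = C / pi = 125.0 / 3.141593 = 39.7887 ≈ 39.79 cm

39.79 cm


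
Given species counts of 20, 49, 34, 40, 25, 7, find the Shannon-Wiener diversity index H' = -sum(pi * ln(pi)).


Total N = 20 + 49 + 34 + 40 + 25 + 7 = 175
Per-species terms:
  p = 20/175 = 0.114286; ln(p) = -2.169051; p*ln(p) = 0.114286 * (-2.169051) = -0.247892
  p = 49/175 = 0.280000; ln(p) = -1.272966; p*ln(p) = 0.280000 * (-1.272966) = -0.356430
  p = 34/175 = 0.194286; ln(p) = -1.638424; p*ln(p) = 0.194286 * (-1.638424) = -0.318323
  p = 40/175 = 0.228571; ln(p) = -1.475908; p*ln(p) = 0.228571 * (-1.475908) = -0.337350
  p = 25/175 = 0.142857; ln(p) = -1.945911; p*ln(p) = 0.142857 * (-1.945911) = -0.277987
  p = 7/175 = 0.040000; ln(p) = -3.218876; p*ln(p) = 0.040000 * (-3.218876) = -0.128755
sum(p*ln(p)) = (-0.247892) + (-0.356430) + (-0.318323) + (-0.337350) + (-0.277987) + (-0.128755) = -1.666737
H' = -(-1.666737) = 1.666737 ≈ 1.6667

1.6667


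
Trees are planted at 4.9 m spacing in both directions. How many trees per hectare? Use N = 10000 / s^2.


N = 10000 / 4.9^2 = 10000 / 24.01 = 416.493 ≈ 416 trees/ha

416 trees/ha


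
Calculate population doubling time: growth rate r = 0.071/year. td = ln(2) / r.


td = ln(2) / 0.071 = 0.693147 / 0.071 = 9.76263 ≈ 9.8 years

9.8 years


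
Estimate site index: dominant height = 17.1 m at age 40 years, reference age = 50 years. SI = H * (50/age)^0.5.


50/40 = 1.25000
(1.25000)^0.5 = 1.11803
SI = 17.1 * 1.11803 = 19.1183 ≈ 19.1 m

19.1 m


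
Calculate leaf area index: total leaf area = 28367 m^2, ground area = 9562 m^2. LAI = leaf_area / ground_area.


LAI = 28367 / 9562 = 2.9666 ≈ 2.97

2.97


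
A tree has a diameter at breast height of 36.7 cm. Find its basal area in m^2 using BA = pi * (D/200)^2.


D/200 = 36.7/200 = 0.1835 m
(D/200)^2 = 0.1835^2 = 0.03367225
BA = 3.141593 * 0.03367225 = 0.105785 ≈ 0.1058 m^2

0.1058 m^2


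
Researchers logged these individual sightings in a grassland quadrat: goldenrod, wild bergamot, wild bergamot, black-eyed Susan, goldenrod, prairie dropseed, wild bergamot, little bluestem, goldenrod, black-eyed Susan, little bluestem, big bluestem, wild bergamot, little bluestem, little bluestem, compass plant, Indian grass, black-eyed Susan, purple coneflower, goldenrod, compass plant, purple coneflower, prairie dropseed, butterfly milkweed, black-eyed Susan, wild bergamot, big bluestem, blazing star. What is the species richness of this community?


Total individuals logged = 28
Distinct species (count of individuals): goldenrod (4), wild bergamot (5), black-eyed Susan (4), prairie dropseed (2), little bluestem (4), big bluestem (2), compass plant (2), Indian grass (1), purple coneflower (2), butterfly milkweed (1), blazing star (1)
Species richness = number of distinct species = 11

11


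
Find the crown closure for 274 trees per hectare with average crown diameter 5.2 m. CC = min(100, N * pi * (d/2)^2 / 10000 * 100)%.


(d/2)^2 = (5.2/2)^2 = 2.6^2 = 6.76
Crown area = 3.141593 * 6.76 = 21.2372 m^2
N * area / 10000 * 100 = 274 * 21.2372 / 10000 * 100 = 58.1899
CC = min(100, 58.1899) = 58.1899 ≈ 58.2%

58.2%


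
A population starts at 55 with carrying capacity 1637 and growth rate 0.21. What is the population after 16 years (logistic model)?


(K - N0)/N0 = (1637 - 55)/55 = 1582/55 = 28.7636
r*t = 0.21 * 16 = 3.36; exp(-3.36) = 0.0347353
28.7636 * 0.0347353 = 0.999112
1 + 0.999112 = 1.99911
N = 1637 / 1.99911 = 818.864 ≈ 819

819


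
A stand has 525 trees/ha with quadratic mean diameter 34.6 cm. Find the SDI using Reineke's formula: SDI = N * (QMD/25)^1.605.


QMD/25 = 34.6/25 = 1.384
(1.384)^1.605 = exp(1.605 * ln(1.384)) = exp(1.605 * 0.324978) = exp(0.521590) = 1.68470
SDI = 525 * 1.68470 = 884.468 ≈ 884

884
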